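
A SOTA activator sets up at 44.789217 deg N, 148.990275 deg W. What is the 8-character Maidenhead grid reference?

Add 180° to longitude and 90° to latitude: 31.00973, 134.78922.
Field: 31.00973/20 → 1 → B, 134.78922/10 → 13 → N; chars BN.
Square: 11.00973/2 → 5, 4.78922/1 → 4; chars 54.
Subsquare: 1.00973/0.0833333 → 12 → m, 0.78922/0.0416667 → 18 → s; chars ms.
Extended square: 0.00973/0.00833333 → 1, 0.03922/0.00416667 → 9; chars 19.

BN54ms19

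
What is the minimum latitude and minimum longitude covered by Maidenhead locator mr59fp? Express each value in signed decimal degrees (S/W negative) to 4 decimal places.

Field M=12, R=17: +12·20° lon, +17·10° lat → SW at lon 60°, lat 80°.
Square 5, 9: +5·2° lon, +9·1° lat → SW at lon 70°, lat 89°.
Subsquare f=5, p=15: +5·0.0833333° lon, +15·0.0416667° lat → SW at lon 70.4167°, lat 89.625°.
latitude 89.6250, longitude 70.4167.

89.6250, 70.4167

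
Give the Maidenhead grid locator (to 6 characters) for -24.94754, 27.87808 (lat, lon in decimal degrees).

KG35wb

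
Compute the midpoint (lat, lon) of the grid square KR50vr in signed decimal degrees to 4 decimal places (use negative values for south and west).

80.7292, 31.7917

Field K=10, R=17: +10·20° lon, +17·10° lat → SW at lon 20°, lat 80°.
Square 5, 0: +5·2° lon, +0·1° lat → SW at lon 30°, lat 80°.
Subsquare v=21, r=17: +21·0.0833333° lon, +17·0.0416667° lat → SW at lon 31.75°, lat 80.7083°.
Cell spans 0.0833333° lon × 0.0416667° lat. Centre is SW corner plus half of each.
latitude 80.7292, longitude 31.7917.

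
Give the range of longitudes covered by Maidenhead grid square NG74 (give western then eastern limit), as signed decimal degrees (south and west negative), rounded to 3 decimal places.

94.000, 96.000

Field N=13, G=6: +13·20° lon, +6·10° lat → SW at lon 80°, lat -30°.
Square 7, 4: +7·2° lon, +4·1° lat → SW at lon 94°, lat -26°.
Cell spans 2° lon × 1° lat.
west 94.000, east 96.000.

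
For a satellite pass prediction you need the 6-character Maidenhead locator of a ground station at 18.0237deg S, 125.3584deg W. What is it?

CH71hx

Shift to the Maidenhead origin (180°W, 90°S): lon 54.6416, lat 71.9763.
Field: 54.6416/20 → 2 → C, 71.9763/10 → 7 → H; chars CH.
Square: 14.6416/2 → 7, 1.9763/1 → 1; chars 71.
Subsquare: 0.6416/0.0833333 → 7 → h, 0.9763/0.0416667 → 23 → x; chars hx.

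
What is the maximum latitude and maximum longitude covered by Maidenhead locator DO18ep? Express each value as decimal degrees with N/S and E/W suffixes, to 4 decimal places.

58.6667° N, 117.5833° W

Field D=3, O=14: +3·20° lon, +14·10° lat → SW at lon -120°, lat 50°.
Square 1, 8: +1·2° lon, +8·1° lat → SW at lon -118°, lat 58°.
Subsquare e=4, p=15: +4·0.0833333° lon, +15·0.0416667° lat → SW at lon -117.667°, lat 58.625°.
Cell spans 0.0833333° lon × 0.0416667° lat. NE corner is SW corner plus one full cell.
latitude 58.6667° N, longitude 117.5833° W.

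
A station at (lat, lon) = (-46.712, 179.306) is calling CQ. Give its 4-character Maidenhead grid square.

Offset from 180°W / 90°S: lon 359.31°, lat 43.29°.
Field (20°×10°, letters A–R): 359.31/20 → 17 → R, 43.29/10 → 4 → E; chars RE.
Square (2°×1°, digits 0–9): 19.31/2 → 9, 3.29/1 → 3; chars 93.

RE93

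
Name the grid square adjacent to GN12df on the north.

Latitude subsquare f = 5; +1 → 6 = g.
The longitude characters are unchanged.

GN12dg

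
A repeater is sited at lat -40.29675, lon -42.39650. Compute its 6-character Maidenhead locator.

Offset from 180°W / 90°S: lon 137.6035°, lat 49.7032°.
Field: 137.6035/20 → 6 → G, 49.7032/10 → 4 → E; chars GE.
Square: 17.6035/2 → 8, 9.7032/1 → 9; chars 89.
Subsquare: 1.6035/0.0833333 → 19 → t, 0.7032/0.0416667 → 16 → q; chars tq.

GE89tq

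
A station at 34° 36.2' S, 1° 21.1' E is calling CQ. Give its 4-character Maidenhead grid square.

JF05

Offset from 180°W / 90°S: lon 181.35°, lat 55.40°.
Field: lon ⌊181.35/20⌋ = 9 → J; lat ⌊55.40/10⌋ = 5 → F.
Square: lon ⌊1.35/2⌋ = 0; lat ⌊5.40/1⌋ = 5.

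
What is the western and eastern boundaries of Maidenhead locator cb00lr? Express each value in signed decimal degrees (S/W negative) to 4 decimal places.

Field C=2, B=1: +2·20° lon, +1·10° lat → SW at lon -140°, lat -80°.
Square 0, 0: +0·2° lon, +0·1° lat → SW at lon -140°, lat -80°.
Subsquare l=11, r=17: +11·0.0833333° lon, +17·0.0416667° lat → SW at lon -139.083°, lat -79.2917°.
Cell spans 0.0833333° lon × 0.0416667° lat.
west -139.0833, east -139.0000.

-139.0833, -139.0000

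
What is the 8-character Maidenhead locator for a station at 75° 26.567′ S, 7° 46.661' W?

Add 180° to longitude and 90° to latitude: 172.22232, 14.55722.
Field: 172.22232/20 → 8 → I, 14.55722/10 → 1 → B; chars IB.
Square: 12.22232/2 → 6, 4.55722/1 → 4; chars 64.
Subsquare: 0.22232/0.0833333 → 2 → c, 0.55722/0.0416667 → 13 → n; chars cn.
Extended square: 0.05565/0.00833333 → 6, 0.01555/0.00416667 → 3; chars 63.

IB64cn63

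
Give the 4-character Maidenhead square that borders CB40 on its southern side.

CA49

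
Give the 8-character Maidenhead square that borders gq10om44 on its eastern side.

GQ10om54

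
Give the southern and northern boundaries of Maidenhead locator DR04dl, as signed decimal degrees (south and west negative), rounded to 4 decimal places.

Field D=3, R=17: +3·20° lon, +17·10° lat → SW at lon -120°, lat 80°.
Square 0, 4: +0·2° lon, +4·1° lat → SW at lon -120°, lat 84°.
Subsquare d=3, l=11: +3·0.0833333° lon, +11·0.0416667° lat → SW at lon -119.75°, lat 84.4583°.
Cell spans 0.0833333° lon × 0.0416667° lat.
south 84.4583, north 84.5000.

84.4583, 84.5000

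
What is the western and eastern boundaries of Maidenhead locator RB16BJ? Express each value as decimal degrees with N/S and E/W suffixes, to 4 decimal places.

162.0833° E, 162.1667° E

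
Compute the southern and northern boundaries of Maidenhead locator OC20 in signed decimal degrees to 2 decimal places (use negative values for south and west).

-70.00, -69.00

Field O=14, C=2: +14·20° lon, +2·10° lat → SW at lon 100°, lat -70°.
Square 2, 0: +2·2° lon, +0·1° lat → SW at lon 104°, lat -70°.
Cell spans 2° lon × 1° lat.
south -70.00, north -69.00.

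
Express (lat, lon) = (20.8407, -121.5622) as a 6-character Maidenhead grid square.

Add 180° to longitude and 90° to latitude: 58.4378, 110.8407.
Field: 58.4378/20 → 2 → C, 110.8407/10 → 11 → L; chars CL.
Square: 18.4378/2 → 9, 0.8407/1 → 0; chars 90.
Subsquare: 0.4378/0.0833333 → 5 → f, 0.8407/0.0416667 → 20 → u; chars fu.

CL90fu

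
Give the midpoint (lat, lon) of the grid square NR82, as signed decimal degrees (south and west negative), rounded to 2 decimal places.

Field N=13, R=17: +13·20° lon, +17·10° lat → SW at lon 80°, lat 80°.
Square 8, 2: +8·2° lon, +2·1° lat → SW at lon 96°, lat 82°.
Cell spans 2° lon × 1° lat. Centre is SW corner plus half of each.
latitude 82.50, longitude 97.00.

82.50, 97.00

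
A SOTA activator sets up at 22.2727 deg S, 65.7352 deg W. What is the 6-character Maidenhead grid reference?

FG77dr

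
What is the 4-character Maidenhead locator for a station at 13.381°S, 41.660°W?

GH96

Add 180° to longitude and 90° to latitude: 138.34, 76.62.
Field (20°×10°, letters A–R): lon ⌊138.34/20⌋ = 6 → G; lat ⌊76.62/10⌋ = 7 → H.
Square (2°×1°, digits 0–9): lon ⌊18.34/2⌋ = 9; lat ⌊6.62/1⌋ = 6.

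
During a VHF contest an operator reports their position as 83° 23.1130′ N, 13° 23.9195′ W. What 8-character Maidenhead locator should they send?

IR33hj22

Offset from 180°W / 90°S: lon 166.60134°, lat 173.38522°.
Field: lon ⌊166.60134/20⌋ = 8 → I; lat ⌊173.38522/10⌋ = 17 → R.
Square: lon ⌊6.60134/2⌋ = 3; lat ⌊3.38522/1⌋ = 3.
Subsquare: lon ⌊0.60134/0.0833333⌋ = 7 → h; lat ⌊0.38522/0.0416667⌋ = 9 → j.
Extended square: lon ⌊0.01801/0.00833333⌋ = 2; lat ⌊0.01022/0.00416667⌋ = 2.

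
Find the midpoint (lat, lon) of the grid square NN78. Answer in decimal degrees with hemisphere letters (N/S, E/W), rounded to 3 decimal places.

Field N=13, N=13: +13·20° lon, +13·10° lat → SW at lon 80°, lat 40°.
Square 7, 8: +7·2° lon, +8·1° lat → SW at lon 94°, lat 48°.
Cell spans 2° lon × 1° lat. Centre is SW corner plus half of each.
latitude 48.500° N, longitude 95.000° E.

48.500° N, 95.000° E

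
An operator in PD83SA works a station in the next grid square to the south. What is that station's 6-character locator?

PD82sx

Latitude subsquare a = 0; −1 → -1, wraps to 23 = x, carry into square.
Latitude square 3; −1 → 2.
The longitude characters are unchanged.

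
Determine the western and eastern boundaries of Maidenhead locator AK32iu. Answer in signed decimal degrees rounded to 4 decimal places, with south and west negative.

Field A=0, K=10: +0·20° lon, +10·10° lat → SW at lon -180°, lat 10°.
Square 3, 2: +3·2° lon, +2·1° lat → SW at lon -174°, lat 12°.
Subsquare i=8, u=20: +8·0.0833333° lon, +20·0.0416667° lat → SW at lon -173.333°, lat 12.8333°.
Cell spans 0.0833333° lon × 0.0416667° lat.
west -173.3333, east -173.2500.

-173.3333, -173.2500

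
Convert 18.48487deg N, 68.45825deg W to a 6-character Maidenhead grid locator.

FK58sl

Offset from 180°W / 90°S: lon 111.5417°, lat 108.4849°.
Field: lon ⌊111.5417/20⌋ = 5 → F; lat ⌊108.4849/10⌋ = 10 → K.
Square: lon ⌊11.5417/2⌋ = 5; lat ⌊8.4849/1⌋ = 8.
Subsquare: lon ⌊1.5417/0.0833333⌋ = 18 → s; lat ⌊0.4849/0.0416667⌋ = 11 → l.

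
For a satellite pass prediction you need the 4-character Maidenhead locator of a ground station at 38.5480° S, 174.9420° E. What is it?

Add 180° to longitude and 90° to latitude: 354.94, 51.45.
Field (20°×10°, letters A–R): lon ⌊354.94/20⌋ = 17 → R; lat ⌊51.45/10⌋ = 5 → F.
Square (2°×1°, digits 0–9): lon ⌊14.94/2⌋ = 7; lat ⌊1.45/1⌋ = 1.

RF71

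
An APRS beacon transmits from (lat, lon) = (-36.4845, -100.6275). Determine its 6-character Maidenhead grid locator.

Add 180° to longitude and 90° to latitude: 79.3725, 53.5155.
Field: 79.3725/20 → 3 → D, 53.5155/10 → 5 → F; chars DF.
Square: 19.3725/2 → 9, 3.5155/1 → 3; chars 93.
Subsquare: 1.3725/0.0833333 → 16 → q, 0.5155/0.0416667 → 12 → m; chars qm.

DF93qm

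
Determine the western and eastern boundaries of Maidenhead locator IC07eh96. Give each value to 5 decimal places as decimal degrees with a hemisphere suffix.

19.59167° W, 19.58333° W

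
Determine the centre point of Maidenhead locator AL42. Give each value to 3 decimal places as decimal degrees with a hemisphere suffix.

Field A=0, L=11: +0·20° lon, +11·10° lat → SW at lon -180°, lat 20°.
Square 4, 2: +4·2° lon, +2·1° lat → SW at lon -172°, lat 22°.
Cell spans 2° lon × 1° lat. Centre is SW corner plus half of each.
latitude 22.500° N, longitude 171.000° W.

22.500° N, 171.000° W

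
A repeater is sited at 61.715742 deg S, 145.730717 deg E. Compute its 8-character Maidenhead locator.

Shift to the Maidenhead origin (180°W, 90°S): lon 325.73072, lat 28.28426.
Field (20°×10°, letters A–R): 325.73072/20 → 16 → Q, 28.28426/10 → 2 → C; chars QC.
Square (2°×1°, digits 0–9): 5.73072/2 → 2, 8.28426/1 → 8; chars 28.
Subsquare (5′×2.5′, letters a–x): 1.73072/0.0833333 → 20 → u, 0.28426/0.0416667 → 6 → g; chars ug.
Extended square (30″×15″, digits 0–9): 0.06405/0.00833333 → 7, 0.03426/0.00416667 → 8; chars 78.

QC28ug78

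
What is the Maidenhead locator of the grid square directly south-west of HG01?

Longitude square 0; −1 → -1, wraps to 9, carry into field.
Longitude field H = 7; −1 → 6 = G.
Latitude square 1; −1 → 0.

GG90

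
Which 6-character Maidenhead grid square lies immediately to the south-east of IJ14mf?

Longitude subsquare m = 12; +1 → 13 = n.
Latitude subsquare f = 5; −1 → 4 = e.

IJ14ne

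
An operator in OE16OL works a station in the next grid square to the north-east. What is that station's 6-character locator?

Longitude subsquare o = 14; +1 → 15 = p.
Latitude subsquare l = 11; +1 → 12 = m.

OE16pm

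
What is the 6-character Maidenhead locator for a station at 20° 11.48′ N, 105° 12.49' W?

Offset from 180°W / 90°S: lon 74.7918°, lat 110.1913°.
Field (20°×10°, letters A–R): lon ⌊74.7918/20⌋ = 3 → D; lat ⌊110.1913/10⌋ = 11 → L.
Square (2°×1°, digits 0–9): lon ⌊14.7918/2⌋ = 7; lat ⌊0.1913/1⌋ = 0.
Subsquare (5′×2.5′, letters a–x): lon ⌊0.7918/0.0833333⌋ = 9 → j; lat ⌊0.1913/0.0416667⌋ = 4 → e.

DL70je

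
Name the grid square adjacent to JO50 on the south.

Latitude square 0; −1 → -1, wraps to 9, carry into field.
Latitude field O = 14; −1 → 13 = N.
The longitude characters are unchanged.

JN59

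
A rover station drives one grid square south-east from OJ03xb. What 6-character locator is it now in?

OJ13aa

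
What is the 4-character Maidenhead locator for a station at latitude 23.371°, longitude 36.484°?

KL83

Add 180° to longitude and 90° to latitude: 216.48, 113.37.
Field: 216.48/20 → 10 → K, 113.37/10 → 11 → L; chars KL.
Square: 16.48/2 → 8, 3.37/1 → 3; chars 83.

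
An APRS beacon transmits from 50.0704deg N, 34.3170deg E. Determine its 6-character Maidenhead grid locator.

Offset from 180°W / 90°S: lon 214.3170°, lat 140.0704°.
Field: 214.3170/20 → 10 → K, 140.0704/10 → 14 → O; chars KO.
Square: 14.3170/2 → 7, 0.0704/1 → 0; chars 70.
Subsquare: 0.3170/0.0833333 → 3 → d, 0.0704/0.0416667 → 1 → b; chars db.

KO70db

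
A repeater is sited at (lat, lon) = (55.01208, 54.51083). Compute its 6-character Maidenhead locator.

LO75ga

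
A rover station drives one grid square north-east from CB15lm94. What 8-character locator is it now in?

Longitude extended square 9; +1 → 10, wraps to 0, carry into subsquare.
Longitude subsquare l = 11; +1 → 12 = m.
Latitude extended square 4; +1 → 5.

CB15mm05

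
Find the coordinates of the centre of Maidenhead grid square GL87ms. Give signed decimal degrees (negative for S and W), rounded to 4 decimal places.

27.7708, -42.9583

Field G=6, L=11: +6·20° lon, +11·10° lat → SW at lon -60°, lat 20°.
Square 8, 7: +8·2° lon, +7·1° lat → SW at lon -44°, lat 27°.
Subsquare m=12, s=18: +12·0.0833333° lon, +18·0.0416667° lat → SW at lon -43°, lat 27.75°.
Cell spans 0.0833333° lon × 0.0416667° lat. Centre is SW corner plus half of each.
latitude 27.7708, longitude -42.9583.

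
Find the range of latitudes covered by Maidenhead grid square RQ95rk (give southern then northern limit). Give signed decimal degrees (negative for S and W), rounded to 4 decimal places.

Field R=17, Q=16: +17·20° lon, +16·10° lat → SW at lon 160°, lat 70°.
Square 9, 5: +9·2° lon, +5·1° lat → SW at lon 178°, lat 75°.
Subsquare r=17, k=10: +17·0.0833333° lon, +10·0.0416667° lat → SW at lon 179.417°, lat 75.4167°.
Cell spans 0.0833333° lon × 0.0416667° lat.
south 75.4167, north 75.4583.

75.4167, 75.4583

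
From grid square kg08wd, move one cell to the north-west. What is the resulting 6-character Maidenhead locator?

KG08ve

Longitude subsquare w = 22; −1 → 21 = v.
Latitude subsquare d = 3; +1 → 4 = e.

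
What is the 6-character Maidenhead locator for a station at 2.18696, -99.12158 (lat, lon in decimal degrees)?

EJ02ke

Add 180° to longitude and 90° to latitude: 80.8784, 92.1870.
Field: 80.8784/20 → 4 → E, 92.1870/10 → 9 → J; chars EJ.
Square: 0.8784/2 → 0, 2.1870/1 → 2; chars 02.
Subsquare: 0.8784/0.0833333 → 10 → k, 0.1870/0.0416667 → 4 → e; chars ke.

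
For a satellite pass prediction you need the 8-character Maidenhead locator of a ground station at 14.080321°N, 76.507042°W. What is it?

FK14rb99

Add 180° to longitude and 90° to latitude: 103.49296, 104.08032.
Field (20°×10°, letters A–R): 103.49296/20 → 5 → F, 104.08032/10 → 10 → K; chars FK.
Square (2°×1°, digits 0–9): 3.49296/2 → 1, 4.08032/1 → 4; chars 14.
Subsquare (5′×2.5′, letters a–x): 1.49296/0.0833333 → 17 → r, 0.08032/0.0416667 → 1 → b; chars rb.
Extended square (30″×15″, digits 0–9): 0.07629/0.00833333 → 9, 0.03865/0.00416667 → 9; chars 99.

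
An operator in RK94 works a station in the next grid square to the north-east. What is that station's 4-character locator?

AK05

Longitude square 9; +1 → 10, wraps to 0, carry into field.
Longitude field R = 17; +1 → 18, wraps to 0 = A, wrapping around the antimeridian.
Latitude square 4; +1 → 5.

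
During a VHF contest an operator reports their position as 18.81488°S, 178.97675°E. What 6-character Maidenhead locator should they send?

RH91le

Add 180° to longitude and 90° to latitude: 358.9768, 71.1851.
Field (20°×10°, letters A–R): 358.9768/20 → 17 → R, 71.1851/10 → 7 → H; chars RH.
Square (2°×1°, digits 0–9): 18.9768/2 → 9, 1.1851/1 → 1; chars 91.
Subsquare (5′×2.5′, letters a–x): 0.9768/0.0833333 → 11 → l, 0.1851/0.0416667 → 4 → e; chars le.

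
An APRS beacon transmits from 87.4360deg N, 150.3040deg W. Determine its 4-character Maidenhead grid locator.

BR47

Add 180° to longitude and 90° to latitude: 29.70, 177.44.
Field (20°×10°, letters A–R): 29.70/20 → 1 → B, 177.44/10 → 17 → R; chars BR.
Square (2°×1°, digits 0–9): 9.70/2 → 4, 7.44/1 → 7; chars 47.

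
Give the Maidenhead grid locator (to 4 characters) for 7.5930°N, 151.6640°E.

Offset from 180°W / 90°S: lon 331.66°, lat 97.59°.
Field: lon ⌊331.66/20⌋ = 16 → Q; lat ⌊97.59/10⌋ = 9 → J.
Square: lon ⌊11.66/2⌋ = 5; lat ⌊7.59/1⌋ = 7.

QJ57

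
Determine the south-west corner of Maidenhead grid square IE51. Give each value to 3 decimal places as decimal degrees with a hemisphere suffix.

Field I=8, E=4: +8·20° lon, +4·10° lat → SW at lon -20°, lat -50°.
Square 5, 1: +5·2° lon, +1·1° lat → SW at lon -10°, lat -49°.
latitude 49.000° S, longitude 10.000° W.

49.000° S, 10.000° W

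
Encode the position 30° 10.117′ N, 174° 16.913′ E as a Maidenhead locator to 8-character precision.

Shift to the Maidenhead origin (180°W, 90°S): lon 354.28188, lat 120.16862.
Field: 354.28188/20 → 17 → R, 120.16862/10 → 12 → M; chars RM.
Square: 14.28188/2 → 7, 0.16862/1 → 0; chars 70.
Subsquare: 0.28188/0.0833333 → 3 → d, 0.16862/0.0416667 → 4 → e; chars de.
Extended square: 0.03188/0.00833333 → 3, 0.00195/0.00416667 → 0; chars 30.

RM70de30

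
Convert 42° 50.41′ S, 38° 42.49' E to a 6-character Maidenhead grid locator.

KE97id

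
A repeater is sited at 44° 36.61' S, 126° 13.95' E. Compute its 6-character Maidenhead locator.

PE35cj

Add 180° to longitude and 90° to latitude: 306.2325, 45.3898.
Field: lon ⌊306.2325/20⌋ = 15 → P; lat ⌊45.3898/10⌋ = 4 → E.
Square: lon ⌊6.2325/2⌋ = 3; lat ⌊5.3898/1⌋ = 5.
Subsquare: lon ⌊0.2325/0.0833333⌋ = 2 → c; lat ⌊0.3898/0.0416667⌋ = 9 → j.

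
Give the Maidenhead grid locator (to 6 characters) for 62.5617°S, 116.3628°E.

OC87ek

Shift to the Maidenhead origin (180°W, 90°S): lon 296.3628, lat 27.4383.
Field: 296.3628/20 → 14 → O, 27.4383/10 → 2 → C; chars OC.
Square: 16.3628/2 → 8, 7.4383/1 → 7; chars 87.
Subsquare: 0.3628/0.0833333 → 4 → e, 0.4383/0.0416667 → 10 → k; chars ek.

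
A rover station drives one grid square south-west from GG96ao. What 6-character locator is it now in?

Longitude subsquare a = 0; −1 → -1, wraps to 23 = x, carry into square.
Longitude square 9; −1 → 8.
Latitude subsquare o = 14; −1 → 13 = n.

GG86xn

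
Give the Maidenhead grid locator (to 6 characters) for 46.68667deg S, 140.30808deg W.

BE93uh

Offset from 180°W / 90°S: lon 39.6919°, lat 43.3133°.
Field (20°×10°, letters A–R): 39.6919/20 → 1 → B, 43.3133/10 → 4 → E; chars BE.
Square (2°×1°, digits 0–9): 19.6919/2 → 9, 3.3133/1 → 3; chars 93.
Subsquare (5′×2.5′, letters a–x): 1.6919/0.0833333 → 20 → u, 0.3133/0.0416667 → 7 → h; chars uh.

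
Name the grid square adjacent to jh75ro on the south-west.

JH75qn

Longitude subsquare r = 17; −1 → 16 = q.
Latitude subsquare o = 14; −1 → 13 = n.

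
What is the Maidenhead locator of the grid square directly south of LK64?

LK63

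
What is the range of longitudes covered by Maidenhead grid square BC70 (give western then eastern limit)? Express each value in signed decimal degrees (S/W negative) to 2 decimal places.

Field B=1, C=2: +1·20° lon, +2·10° lat → SW at lon -160°, lat -70°.
Square 7, 0: +7·2° lon, +0·1° lat → SW at lon -146°, lat -70°.
Cell spans 2° lon × 1° lat.
west -146.00, east -144.00.

-146.00, -144.00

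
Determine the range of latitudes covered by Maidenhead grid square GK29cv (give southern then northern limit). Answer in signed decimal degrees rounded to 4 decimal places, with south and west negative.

19.8750, 19.9167

Field G=6, K=10: +6·20° lon, +10·10° lat → SW at lon -60°, lat 10°.
Square 2, 9: +2·2° lon, +9·1° lat → SW at lon -56°, lat 19°.
Subsquare c=2, v=21: +2·0.0833333° lon, +21·0.0416667° lat → SW at lon -55.8333°, lat 19.875°.
Cell spans 0.0833333° lon × 0.0416667° lat.
south 19.8750, north 19.9167.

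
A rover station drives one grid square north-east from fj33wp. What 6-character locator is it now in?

FJ33xq

Longitude subsquare w = 22; +1 → 23 = x.
Latitude subsquare p = 15; +1 → 16 = q.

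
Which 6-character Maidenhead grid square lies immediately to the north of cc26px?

CC27pa

Latitude subsquare x = 23; +1 → 24, wraps to 0 = a, carry into square.
Latitude square 6; +1 → 7.
The longitude characters are unchanged.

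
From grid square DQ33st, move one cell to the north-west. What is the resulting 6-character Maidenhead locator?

DQ33ru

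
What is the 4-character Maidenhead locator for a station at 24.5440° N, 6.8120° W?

Add 180° to longitude and 90° to latitude: 173.19, 114.54.
Field: 173.19/20 → 8 → I, 114.54/10 → 11 → L; chars IL.
Square: 13.19/2 → 6, 4.54/1 → 4; chars 64.

IL64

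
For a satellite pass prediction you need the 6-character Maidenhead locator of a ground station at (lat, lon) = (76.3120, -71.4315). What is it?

Shift to the Maidenhead origin (180°W, 90°S): lon 108.5685, lat 166.3120.
Field (20°×10°, letters A–R): 108.5685/20 → 5 → F, 166.3120/10 → 16 → Q; chars FQ.
Square (2°×1°, digits 0–9): 8.5685/2 → 4, 6.3120/1 → 6; chars 46.
Subsquare (5′×2.5′, letters a–x): 0.5685/0.0833333 → 6 → g, 0.3120/0.0416667 → 7 → h; chars gh.

FQ46gh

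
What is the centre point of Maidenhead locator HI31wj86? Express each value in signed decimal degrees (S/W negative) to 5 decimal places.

Field H=7, I=8: +7·20° lon, +8·10° lat → SW at lon -40°, lat -10°.
Square 3, 1: +3·2° lon, +1·1° lat → SW at lon -34°, lat -9°.
Subsquare w=22, j=9: +22·0.0833333° lon, +9·0.0416667° lat → SW at lon -32.1667°, lat -8.625°.
Extended square 8, 6: +8·0.00833333° lon, +6·0.00416667° lat → SW at lon -32.1°, lat -8.6°.
Cell spans 0.00833333° lon × 0.00416667° lat. Centre is SW corner plus half of each.
latitude -8.59792, longitude -32.09583.

-8.59792, -32.09583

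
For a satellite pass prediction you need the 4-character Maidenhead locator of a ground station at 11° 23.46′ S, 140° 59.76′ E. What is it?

QH08

Add 180° to longitude and 90° to latitude: 321.00, 78.61.
Field (20°×10°, letters A–R): lon ⌊321.00/20⌋ = 16 → Q; lat ⌊78.61/10⌋ = 7 → H.
Square (2°×1°, digits 0–9): lon ⌊1.00/2⌋ = 0; lat ⌊8.61/1⌋ = 8.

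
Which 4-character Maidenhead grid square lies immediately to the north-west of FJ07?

EJ98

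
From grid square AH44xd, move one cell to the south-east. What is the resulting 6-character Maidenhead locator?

AH54ac

Longitude subsquare x = 23; +1 → 24, wraps to 0 = a, carry into square.
Longitude square 4; +1 → 5.
Latitude subsquare d = 3; −1 → 2 = c.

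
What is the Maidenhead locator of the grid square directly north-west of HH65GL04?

HH65fl95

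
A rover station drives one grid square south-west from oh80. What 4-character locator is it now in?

Longitude square 8; −1 → 7.
Latitude square 0; −1 → -1, wraps to 9, carry into field.
Latitude field H = 7; −1 → 6 = G.

OG79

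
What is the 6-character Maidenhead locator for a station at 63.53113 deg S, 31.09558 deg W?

HC46kl

Offset from 180°W / 90°S: lon 148.9044°, lat 26.4689°.
Field: 148.9044/20 → 7 → H, 26.4689/10 → 2 → C; chars HC.
Square: 8.9044/2 → 4, 6.4689/1 → 6; chars 46.
Subsquare: 0.9044/0.0833333 → 10 → k, 0.4689/0.0416667 → 11 → l; chars kl.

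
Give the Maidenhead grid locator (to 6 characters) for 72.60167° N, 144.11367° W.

BQ72wo

Add 180° to longitude and 90° to latitude: 35.8863, 162.6017.
Field (20°×10°, letters A–R): 35.8863/20 → 1 → B, 162.6017/10 → 16 → Q; chars BQ.
Square (2°×1°, digits 0–9): 15.8863/2 → 7, 2.6017/1 → 2; chars 72.
Subsquare (5′×2.5′, letters a–x): 1.8863/0.0833333 → 22 → w, 0.6017/0.0416667 → 14 → o; chars wo.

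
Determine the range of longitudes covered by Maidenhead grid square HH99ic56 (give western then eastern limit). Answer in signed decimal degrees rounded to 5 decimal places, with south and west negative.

Field H=7, H=7: +7·20° lon, +7·10° lat → SW at lon -40°, lat -20°.
Square 9, 9: +9·2° lon, +9·1° lat → SW at lon -22°, lat -11°.
Subsquare i=8, c=2: +8·0.0833333° lon, +2·0.0416667° lat → SW at lon -21.3333°, lat -10.9167°.
Extended square 5, 6: +5·0.00833333° lon, +6·0.00416667° lat → SW at lon -21.2917°, lat -10.8917°.
Cell spans 0.00833333° lon × 0.00416667° lat.
west -21.29167, east -21.28333.

-21.29167, -21.28333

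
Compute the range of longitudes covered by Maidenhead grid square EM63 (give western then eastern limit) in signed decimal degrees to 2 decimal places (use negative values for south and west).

-88.00, -86.00

Field E=4, M=12: +4·20° lon, +12·10° lat → SW at lon -100°, lat 30°.
Square 6, 3: +6·2° lon, +3·1° lat → SW at lon -88°, lat 33°.
Cell spans 2° lon × 1° lat.
west -88.00, east -86.00.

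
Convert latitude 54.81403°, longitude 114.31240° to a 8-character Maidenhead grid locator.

Add 180° to longitude and 90° to latitude: 294.31240, 144.81403.
Field: lon ⌊294.31240/20⌋ = 14 → O; lat ⌊144.81403/10⌋ = 14 → O.
Square: lon ⌊14.31240/2⌋ = 7; lat ⌊4.81403/1⌋ = 4.
Subsquare: lon ⌊0.31240/0.0833333⌋ = 3 → d; lat ⌊0.81403/0.0416667⌋ = 19 → t.
Extended square: lon ⌊0.06240/0.00833333⌋ = 7; lat ⌊0.02236/0.00416667⌋ = 5.

OO74dt75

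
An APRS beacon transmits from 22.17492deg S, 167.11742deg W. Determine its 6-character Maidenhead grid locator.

Offset from 180°W / 90°S: lon 12.8826°, lat 67.8251°.
Field (20°×10°, letters A–R): 12.8826/20 → 0 → A, 67.8251/10 → 6 → G; chars AG.
Square (2°×1°, digits 0–9): 12.8826/2 → 6, 7.8251/1 → 7; chars 67.
Subsquare (5′×2.5′, letters a–x): 0.8826/0.0833333 → 10 → k, 0.8251/0.0416667 → 19 → t; chars kt.

AG67kt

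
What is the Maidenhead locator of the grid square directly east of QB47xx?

QB57ax

Longitude subsquare x = 23; +1 → 24, wraps to 0 = a, carry into square.
Longitude square 4; +1 → 5.
The latitude characters are unchanged.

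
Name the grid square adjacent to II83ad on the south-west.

Longitude subsquare a = 0; −1 → -1, wraps to 23 = x, carry into square.
Longitude square 8; −1 → 7.
Latitude subsquare d = 3; −1 → 2 = c.

II73xc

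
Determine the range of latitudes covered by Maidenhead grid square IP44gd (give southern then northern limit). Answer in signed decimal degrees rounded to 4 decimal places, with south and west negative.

64.1250, 64.1667

Field I=8, P=15: +8·20° lon, +15·10° lat → SW at lon -20°, lat 60°.
Square 4, 4: +4·2° lon, +4·1° lat → SW at lon -12°, lat 64°.
Subsquare g=6, d=3: +6·0.0833333° lon, +3·0.0416667° lat → SW at lon -11.5°, lat 64.125°.
Cell spans 0.0833333° lon × 0.0416667° lat.
south 64.1250, north 64.1667.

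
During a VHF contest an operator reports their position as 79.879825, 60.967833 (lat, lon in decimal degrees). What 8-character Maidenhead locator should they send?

Offset from 180°W / 90°S: lon 240.96783°, lat 169.87982°.
Field: lon ⌊240.96783/20⌋ = 12 → M; lat ⌊169.87982/10⌋ = 16 → Q.
Square: lon ⌊0.96783/2⌋ = 0; lat ⌊9.87982/1⌋ = 9.
Subsquare: lon ⌊0.96783/0.0833333⌋ = 11 → l; lat ⌊0.87982/0.0416667⌋ = 21 → v.
Extended square: lon ⌊0.05117/0.00833333⌋ = 6; lat ⌊0.00482/0.00416667⌋ = 1.

MQ09lv61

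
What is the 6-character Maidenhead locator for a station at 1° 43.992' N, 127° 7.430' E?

PJ31nr

Add 180° to longitude and 90° to latitude: 307.1238, 91.7332.
Field: 307.1238/20 → 15 → P, 91.7332/10 → 9 → J; chars PJ.
Square: 7.1238/2 → 3, 1.7332/1 → 1; chars 31.
Subsquare: 1.1238/0.0833333 → 13 → n, 0.7332/0.0416667 → 17 → r; chars nr.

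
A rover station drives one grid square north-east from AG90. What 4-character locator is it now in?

Longitude square 9; +1 → 10, wraps to 0, carry into field.
Longitude field A = 0; +1 → 1 = B.
Latitude square 0; +1 → 1.

BG01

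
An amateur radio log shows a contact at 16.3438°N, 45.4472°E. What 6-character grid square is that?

LK26ri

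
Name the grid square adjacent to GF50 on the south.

Latitude square 0; −1 → -1, wraps to 9, carry into field.
Latitude field F = 5; −1 → 4 = E.
The longitude characters are unchanged.

GE59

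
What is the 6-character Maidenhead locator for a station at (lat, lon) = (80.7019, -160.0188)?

AR90xq

Add 180° to longitude and 90° to latitude: 19.9812, 170.7019.
Field: 19.9812/20 → 0 → A, 170.7019/10 → 17 → R; chars AR.
Square: 19.9812/2 → 9, 0.7019/1 → 0; chars 90.
Subsquare: 1.9812/0.0833333 → 23 → x, 0.7019/0.0416667 → 16 → q; chars xq.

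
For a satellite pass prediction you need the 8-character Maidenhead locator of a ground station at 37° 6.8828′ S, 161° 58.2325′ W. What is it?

AF92av32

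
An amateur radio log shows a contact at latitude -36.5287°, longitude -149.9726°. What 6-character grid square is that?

BF53al

Shift to the Maidenhead origin (180°W, 90°S): lon 30.0274, lat 53.4713.
Field (20°×10°, letters A–R): lon ⌊30.0274/20⌋ = 1 → B; lat ⌊53.4713/10⌋ = 5 → F.
Square (2°×1°, digits 0–9): lon ⌊10.0274/2⌋ = 5; lat ⌊3.4713/1⌋ = 3.
Subsquare (5′×2.5′, letters a–x): lon ⌊0.0274/0.0833333⌋ = 0 → a; lat ⌊0.4713/0.0416667⌋ = 11 → l.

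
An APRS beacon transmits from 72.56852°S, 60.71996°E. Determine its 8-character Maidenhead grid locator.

MB07ik63

Offset from 180°W / 90°S: lon 240.71996°, lat 17.43148°.
Field: lon ⌊240.71996/20⌋ = 12 → M; lat ⌊17.43148/10⌋ = 1 → B.
Square: lon ⌊0.71996/2⌋ = 0; lat ⌊7.43148/1⌋ = 7.
Subsquare: lon ⌊0.71996/0.0833333⌋ = 8 → i; lat ⌊0.43148/0.0416667⌋ = 10 → k.
Extended square: lon ⌊0.05329/0.00833333⌋ = 6; lat ⌊0.01481/0.00416667⌋ = 3.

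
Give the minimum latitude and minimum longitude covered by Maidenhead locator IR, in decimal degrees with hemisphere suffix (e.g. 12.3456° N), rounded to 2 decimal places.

80.00° N, 20.00° W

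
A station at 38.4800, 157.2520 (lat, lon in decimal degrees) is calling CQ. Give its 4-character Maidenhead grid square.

QM88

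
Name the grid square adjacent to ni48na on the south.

NI47nx

Latitude subsquare a = 0; −1 → -1, wraps to 23 = x, carry into square.
Latitude square 8; −1 → 7.
The longitude characters are unchanged.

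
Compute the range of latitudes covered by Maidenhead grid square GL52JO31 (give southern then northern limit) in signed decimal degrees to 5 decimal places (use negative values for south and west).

Field G=6, L=11: +6·20° lon, +11·10° lat → SW at lon -60°, lat 20°.
Square 5, 2: +5·2° lon, +2·1° lat → SW at lon -50°, lat 22°.
Subsquare j=9, o=14: +9·0.0833333° lon, +14·0.0416667° lat → SW at lon -49.25°, lat 22.5833°.
Extended square 3, 1: +3·0.00833333° lon, +1·0.00416667° lat → SW at lon -49.225°, lat 22.5875°.
Cell spans 0.00833333° lon × 0.00416667° lat.
south 22.58750, north 22.59167.

22.58750, 22.59167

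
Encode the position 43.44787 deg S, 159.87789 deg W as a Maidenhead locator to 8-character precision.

Shift to the Maidenhead origin (180°W, 90°S): lon 20.12211, lat 46.55213.
Field: 20.12211/20 → 1 → B, 46.55213/10 → 4 → E; chars BE.
Square: 0.12211/2 → 0, 6.55213/1 → 6; chars 06.
Subsquare: 0.12211/0.0833333 → 1 → b, 0.55213/0.0416667 → 13 → n; chars bn.
Extended square: 0.03878/0.00833333 → 4, 0.01046/0.00416667 → 2; chars 42.

BE06bn42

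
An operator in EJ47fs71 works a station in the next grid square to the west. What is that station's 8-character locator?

EJ47fs61

Longitude extended square 7; −1 → 6.
The latitude characters are unchanged.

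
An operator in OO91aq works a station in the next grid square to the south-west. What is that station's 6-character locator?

Longitude subsquare a = 0; −1 → -1, wraps to 23 = x, carry into square.
Longitude square 9; −1 → 8.
Latitude subsquare q = 16; −1 → 15 = p.

OO81xp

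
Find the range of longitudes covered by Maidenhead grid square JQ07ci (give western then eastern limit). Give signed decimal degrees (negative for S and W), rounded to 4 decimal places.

Field J=9, Q=16: +9·20° lon, +16·10° lat → SW at lon 0°, lat 70°.
Square 0, 7: +0·2° lon, +7·1° lat → SW at lon 0°, lat 77°.
Subsquare c=2, i=8: +2·0.0833333° lon, +8·0.0416667° lat → SW at lon 0.166667°, lat 77.3333°.
Cell spans 0.0833333° lon × 0.0416667° lat.
west 0.1667, east 0.2500.

0.1667, 0.2500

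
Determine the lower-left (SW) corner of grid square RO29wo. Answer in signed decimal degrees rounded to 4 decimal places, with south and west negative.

59.5833, 165.8333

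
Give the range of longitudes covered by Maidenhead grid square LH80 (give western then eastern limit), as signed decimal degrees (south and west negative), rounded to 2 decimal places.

56.00, 58.00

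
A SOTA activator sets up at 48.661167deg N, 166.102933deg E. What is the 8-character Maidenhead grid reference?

RN38bp28

Add 180° to longitude and 90° to latitude: 346.10293, 138.66117.
Field (20°×10°, letters A–R): 346.10293/20 → 17 → R, 138.66117/10 → 13 → N; chars RN.
Square (2°×1°, digits 0–9): 6.10293/2 → 3, 8.66117/1 → 8; chars 38.
Subsquare (5′×2.5′, letters a–x): 0.10293/0.0833333 → 1 → b, 0.66117/0.0416667 → 15 → p; chars bp.
Extended square (30″×15″, digits 0–9): 0.01960/0.00833333 → 2, 0.03617/0.00416667 → 8; chars 28.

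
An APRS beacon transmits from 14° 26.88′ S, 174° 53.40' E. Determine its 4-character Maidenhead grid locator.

RH75

Offset from 180°W / 90°S: lon 354.89°, lat 75.55°.
Field (20°×10°, letters A–R): 354.89/20 → 17 → R, 75.55/10 → 7 → H; chars RH.
Square (2°×1°, digits 0–9): 14.89/2 → 7, 5.55/1 → 5; chars 75.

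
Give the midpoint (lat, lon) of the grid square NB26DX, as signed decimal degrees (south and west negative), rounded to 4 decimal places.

-73.0208, 84.2917

Field N=13, B=1: +13·20° lon, +1·10° lat → SW at lon 80°, lat -80°.
Square 2, 6: +2·2° lon, +6·1° lat → SW at lon 84°, lat -74°.
Subsquare d=3, x=23: +3·0.0833333° lon, +23·0.0416667° lat → SW at lon 84.25°, lat -73.0417°.
Cell spans 0.0833333° lon × 0.0416667° lat. Centre is SW corner plus half of each.
latitude -73.0208, longitude 84.2917.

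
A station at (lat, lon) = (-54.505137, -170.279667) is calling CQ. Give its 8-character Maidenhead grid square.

AD45ul68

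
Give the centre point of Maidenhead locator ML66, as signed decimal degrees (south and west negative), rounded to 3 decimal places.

26.500, 73.000

Field M=12, L=11: +12·20° lon, +11·10° lat → SW at lon 60°, lat 20°.
Square 6, 6: +6·2° lon, +6·1° lat → SW at lon 72°, lat 26°.
Cell spans 2° lon × 1° lat. Centre is SW corner plus half of each.
latitude 26.500, longitude 73.000.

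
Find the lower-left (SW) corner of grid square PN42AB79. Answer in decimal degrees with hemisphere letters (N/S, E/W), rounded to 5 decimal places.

42.07917° N, 128.05833° E

Field P=15, N=13: +15·20° lon, +13·10° lat → SW at lon 120°, lat 40°.
Square 4, 2: +4·2° lon, +2·1° lat → SW at lon 128°, lat 42°.
Subsquare a=0, b=1: +0·0.0833333° lon, +1·0.0416667° lat → SW at lon 128°, lat 42.0417°.
Extended square 7, 9: +7·0.00833333° lon, +9·0.00416667° lat → SW at lon 128.058°, lat 42.0792°.
latitude 42.07917° N, longitude 128.05833° E.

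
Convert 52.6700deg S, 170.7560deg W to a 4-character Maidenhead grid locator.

AD47

Shift to the Maidenhead origin (180°W, 90°S): lon 9.24, lat 37.33.
Field: 9.24/20 → 0 → A, 37.33/10 → 3 → D; chars AD.
Square: 9.24/2 → 4, 7.33/1 → 7; chars 47.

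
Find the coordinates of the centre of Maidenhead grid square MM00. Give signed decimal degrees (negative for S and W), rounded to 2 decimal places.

Field M=12, M=12: +12·20° lon, +12·10° lat → SW at lon 60°, lat 30°.
Square 0, 0: +0·2° lon, +0·1° lat → SW at lon 60°, lat 30°.
Cell spans 2° lon × 1° lat. Centre is SW corner plus half of each.
latitude 30.50, longitude 61.00.

30.50, 61.00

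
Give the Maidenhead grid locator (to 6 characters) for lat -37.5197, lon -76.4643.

FF12sl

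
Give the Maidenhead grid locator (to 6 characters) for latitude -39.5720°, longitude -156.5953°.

BF10qk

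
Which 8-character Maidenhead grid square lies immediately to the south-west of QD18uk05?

QD18tk94

Longitude extended square 0; −1 → -1, wraps to 9, carry into subsquare.
Longitude subsquare u = 20; −1 → 19 = t.
Latitude extended square 5; −1 → 4.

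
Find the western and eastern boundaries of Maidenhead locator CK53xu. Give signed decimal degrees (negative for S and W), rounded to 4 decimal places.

-128.0833, -128.0000

Field C=2, K=10: +2·20° lon, +10·10° lat → SW at lon -140°, lat 10°.
Square 5, 3: +5·2° lon, +3·1° lat → SW at lon -130°, lat 13°.
Subsquare x=23, u=20: +23·0.0833333° lon, +20·0.0416667° lat → SW at lon -128.083°, lat 13.8333°.
Cell spans 0.0833333° lon × 0.0416667° lat.
west -128.0833, east -128.0000.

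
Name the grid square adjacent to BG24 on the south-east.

BG33

Longitude square 2; +1 → 3.
Latitude square 4; −1 → 3.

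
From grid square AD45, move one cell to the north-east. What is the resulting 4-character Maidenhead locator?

Longitude square 4; +1 → 5.
Latitude square 5; +1 → 6.

AD56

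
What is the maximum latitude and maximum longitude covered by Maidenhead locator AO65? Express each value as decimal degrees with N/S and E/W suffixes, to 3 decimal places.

Field A=0, O=14: +0·20° lon, +14·10° lat → SW at lon -180°, lat 50°.
Square 6, 5: +6·2° lon, +5·1° lat → SW at lon -168°, lat 55°.
Cell spans 2° lon × 1° lat. NE corner is SW corner plus one full cell.
latitude 56.000° N, longitude 166.000° W.

56.000° N, 166.000° W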